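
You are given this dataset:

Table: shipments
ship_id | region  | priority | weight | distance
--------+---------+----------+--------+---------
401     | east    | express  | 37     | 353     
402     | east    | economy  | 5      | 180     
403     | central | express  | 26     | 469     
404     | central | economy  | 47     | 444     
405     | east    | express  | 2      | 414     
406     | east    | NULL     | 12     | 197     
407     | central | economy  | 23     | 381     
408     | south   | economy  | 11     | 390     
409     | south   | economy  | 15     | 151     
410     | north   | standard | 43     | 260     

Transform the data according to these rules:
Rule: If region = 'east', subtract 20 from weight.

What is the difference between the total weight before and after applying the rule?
80

Step 1: Original sum of weight = 221
Step 2: 4 records have region = 'east'
Step 3: Each affected record changes by -20
Step 4: Total change = 4 × -20 = -80
Step 5: New sum = 221 + -80 = 141
Step 6: Difference = |141 - 221| = 80
        (Sum decreased by 80)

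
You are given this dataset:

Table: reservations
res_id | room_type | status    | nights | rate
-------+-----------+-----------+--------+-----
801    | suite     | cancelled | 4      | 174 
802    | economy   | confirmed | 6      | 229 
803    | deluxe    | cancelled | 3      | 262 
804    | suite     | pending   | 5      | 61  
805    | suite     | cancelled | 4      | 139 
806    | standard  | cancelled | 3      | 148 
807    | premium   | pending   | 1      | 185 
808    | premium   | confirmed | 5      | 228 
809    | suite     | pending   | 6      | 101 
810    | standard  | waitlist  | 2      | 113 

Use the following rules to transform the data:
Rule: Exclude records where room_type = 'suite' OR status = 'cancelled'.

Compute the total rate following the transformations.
755

Step 1: Find records where room_type = 'suite' OR status = 'cancelled'
Step 2: 6 records match, summing to 885
Step 3: Original sum: 1640
Step 4: Remaining sum = 1640 - 885 = 755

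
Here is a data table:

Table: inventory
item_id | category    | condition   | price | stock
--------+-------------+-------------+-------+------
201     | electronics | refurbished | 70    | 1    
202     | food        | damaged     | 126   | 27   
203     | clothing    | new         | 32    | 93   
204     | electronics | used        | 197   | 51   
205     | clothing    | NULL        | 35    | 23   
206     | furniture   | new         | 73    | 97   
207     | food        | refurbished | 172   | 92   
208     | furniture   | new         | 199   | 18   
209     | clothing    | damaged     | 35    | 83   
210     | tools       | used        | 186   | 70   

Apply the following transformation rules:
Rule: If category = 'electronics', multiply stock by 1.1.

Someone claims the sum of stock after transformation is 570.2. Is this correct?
No, the correct result is 560.2.

Step 1: Calculate the correct sum after transformation
Step 2: Apply multiplier 1.1 to records where category = 'electronics'
Step 3: Correct result = 560.2
Step 4: Claimed result = 570.2
Step 5: 560.2 ≠ 570.2
Conclusion: The claimed result is incorrect. The correct answer is 560.2.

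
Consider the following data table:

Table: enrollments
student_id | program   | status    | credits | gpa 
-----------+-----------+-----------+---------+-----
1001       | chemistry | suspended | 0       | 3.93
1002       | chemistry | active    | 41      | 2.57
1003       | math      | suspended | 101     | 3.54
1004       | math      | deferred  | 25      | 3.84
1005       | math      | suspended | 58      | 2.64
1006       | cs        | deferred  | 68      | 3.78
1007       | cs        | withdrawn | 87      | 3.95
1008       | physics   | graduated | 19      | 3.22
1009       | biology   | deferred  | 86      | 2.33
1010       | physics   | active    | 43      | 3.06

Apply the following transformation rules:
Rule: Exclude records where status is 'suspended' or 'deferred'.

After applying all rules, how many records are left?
4

Step 1: Count records to exclude
  - 3 (suspended) + 3 (deferred) = 6 records
Step 2: Total records: 10
Step 3: Remaining = 10 - 6 = 4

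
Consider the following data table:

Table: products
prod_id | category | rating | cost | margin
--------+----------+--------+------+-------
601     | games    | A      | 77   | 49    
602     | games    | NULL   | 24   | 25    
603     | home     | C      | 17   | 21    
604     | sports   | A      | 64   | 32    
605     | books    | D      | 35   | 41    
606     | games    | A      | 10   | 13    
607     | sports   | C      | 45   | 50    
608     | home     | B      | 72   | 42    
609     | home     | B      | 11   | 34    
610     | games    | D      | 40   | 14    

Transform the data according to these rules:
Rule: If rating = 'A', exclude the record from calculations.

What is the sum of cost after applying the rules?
244

Step 1: Identify records where rating = 'A'
Step 2: The excluded records sum to 151
Step 3: Original total cost = 395
Step 4: Remaining total = 395 - 151 = 244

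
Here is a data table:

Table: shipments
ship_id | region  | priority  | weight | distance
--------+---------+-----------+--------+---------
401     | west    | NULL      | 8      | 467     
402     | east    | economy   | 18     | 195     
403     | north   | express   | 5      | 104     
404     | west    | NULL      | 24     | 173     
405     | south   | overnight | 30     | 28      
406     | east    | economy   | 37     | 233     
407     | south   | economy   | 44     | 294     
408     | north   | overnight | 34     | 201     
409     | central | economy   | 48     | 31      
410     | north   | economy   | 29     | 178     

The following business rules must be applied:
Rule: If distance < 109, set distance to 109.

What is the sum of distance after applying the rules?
2068

Step 1: 3 records have distance < 109
Step 2: These records originally summed to 163
Step 3: After setting to minimum: 3 × 109 = 327
Step 4: Unaffected records sum: 1741
Step 5: Final sum = 327 + 1741 = 2068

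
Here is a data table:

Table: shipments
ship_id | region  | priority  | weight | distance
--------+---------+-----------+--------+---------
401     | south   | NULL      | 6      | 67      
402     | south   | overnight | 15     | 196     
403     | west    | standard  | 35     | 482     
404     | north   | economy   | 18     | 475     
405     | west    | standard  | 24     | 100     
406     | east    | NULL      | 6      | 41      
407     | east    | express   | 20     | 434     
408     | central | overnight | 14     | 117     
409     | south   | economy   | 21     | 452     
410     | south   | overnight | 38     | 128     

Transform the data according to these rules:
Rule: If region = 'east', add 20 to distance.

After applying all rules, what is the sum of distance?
2532

Step 1: Count records where region = 'east': 2
Step 2: Total bonus added: 2 × 20 = 40
Step 3: Original sum of distance: 2492
Step 4: Final sum = 2492 + 40 = 2532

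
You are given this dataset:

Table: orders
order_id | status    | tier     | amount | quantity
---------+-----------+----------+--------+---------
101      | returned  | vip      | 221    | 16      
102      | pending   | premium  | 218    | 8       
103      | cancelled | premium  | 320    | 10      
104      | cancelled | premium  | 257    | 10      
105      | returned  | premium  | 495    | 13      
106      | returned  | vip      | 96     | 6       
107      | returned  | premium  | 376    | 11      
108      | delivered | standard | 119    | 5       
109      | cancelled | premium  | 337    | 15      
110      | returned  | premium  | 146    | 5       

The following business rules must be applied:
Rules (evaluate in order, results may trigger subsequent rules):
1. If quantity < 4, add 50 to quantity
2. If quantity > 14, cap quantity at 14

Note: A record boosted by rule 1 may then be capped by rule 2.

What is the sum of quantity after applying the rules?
96

Step 1: Apply rule 1 to records with quantity < 4
  - 0 records get bonus of 50
  - Of these, 0 records then exceed 14 and get capped
Step 2: Apply rule 2 to records with quantity > 14
  - 2 records (original) are capped
Step 3: Calculate final sum = 96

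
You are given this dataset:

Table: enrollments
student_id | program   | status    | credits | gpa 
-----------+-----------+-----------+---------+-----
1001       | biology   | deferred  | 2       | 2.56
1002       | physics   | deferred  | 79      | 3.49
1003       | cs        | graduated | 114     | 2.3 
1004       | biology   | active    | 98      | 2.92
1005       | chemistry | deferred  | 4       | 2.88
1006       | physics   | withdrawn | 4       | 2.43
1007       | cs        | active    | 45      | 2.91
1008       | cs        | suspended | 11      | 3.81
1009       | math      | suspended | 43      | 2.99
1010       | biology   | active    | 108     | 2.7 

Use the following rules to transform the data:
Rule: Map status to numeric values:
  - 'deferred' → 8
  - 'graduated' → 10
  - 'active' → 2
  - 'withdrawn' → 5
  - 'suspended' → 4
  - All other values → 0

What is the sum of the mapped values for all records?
53

Step 1: Apply mapping to each record
Step 2: Count by status:
  'deferred': 3 records × 8 = 24
  'graduated': 1 records × 10 = 10
  'active': 3 records × 2 = 6
  'withdrawn': 1 records × 5 = 5
  'suspended': 2 records × 4 = 8
Step 3: Sum all mapped values = 53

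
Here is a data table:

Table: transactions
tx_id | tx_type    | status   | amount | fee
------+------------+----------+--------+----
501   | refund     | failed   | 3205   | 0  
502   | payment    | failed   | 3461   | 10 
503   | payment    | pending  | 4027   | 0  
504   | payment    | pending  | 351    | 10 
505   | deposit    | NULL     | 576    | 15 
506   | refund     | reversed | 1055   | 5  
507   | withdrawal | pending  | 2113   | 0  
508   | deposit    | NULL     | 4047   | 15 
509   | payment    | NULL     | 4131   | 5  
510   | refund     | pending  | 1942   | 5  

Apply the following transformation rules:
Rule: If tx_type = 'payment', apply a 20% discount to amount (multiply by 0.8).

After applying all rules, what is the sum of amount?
22514.0

Step 1: Records with tx_type = 'payment' have total amount = 11970
Step 2: Apply multiplier: 11970 × 0.8 = 9576.0
Step 3: Other records total: 12938
Step 4: Final sum = 9576.0 + 12938 = 22514.0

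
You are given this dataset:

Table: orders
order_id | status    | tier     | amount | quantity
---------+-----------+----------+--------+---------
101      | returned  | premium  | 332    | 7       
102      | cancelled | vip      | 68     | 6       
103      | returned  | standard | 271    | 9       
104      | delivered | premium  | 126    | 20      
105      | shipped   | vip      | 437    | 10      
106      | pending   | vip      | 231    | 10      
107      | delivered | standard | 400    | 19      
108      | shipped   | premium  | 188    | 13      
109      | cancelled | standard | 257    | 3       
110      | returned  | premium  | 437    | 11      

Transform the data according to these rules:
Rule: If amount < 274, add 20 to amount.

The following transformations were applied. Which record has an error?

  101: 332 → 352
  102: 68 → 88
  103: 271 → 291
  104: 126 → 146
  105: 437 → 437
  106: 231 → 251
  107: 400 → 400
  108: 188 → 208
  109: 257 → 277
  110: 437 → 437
Record 101 has an error. The correct transformed value should be 332, not 352.

Step 1: Check each record against the rule
Step 2: Record 101 has amount = 332
Step 3: Since 332 >= 274, the bonus should not have been applied
Step 4: Correct value = 332, but claimed value = 352
Conclusion: Record 101 has the error.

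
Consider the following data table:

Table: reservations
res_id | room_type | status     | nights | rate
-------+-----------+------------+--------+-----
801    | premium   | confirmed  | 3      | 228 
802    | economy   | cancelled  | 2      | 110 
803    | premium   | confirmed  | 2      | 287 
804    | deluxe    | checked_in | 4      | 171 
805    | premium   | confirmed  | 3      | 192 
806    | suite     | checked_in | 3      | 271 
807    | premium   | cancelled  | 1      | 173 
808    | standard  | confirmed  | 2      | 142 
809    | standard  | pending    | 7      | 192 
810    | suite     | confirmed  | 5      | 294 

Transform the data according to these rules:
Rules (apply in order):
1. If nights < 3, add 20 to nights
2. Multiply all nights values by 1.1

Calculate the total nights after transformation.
123.2

Step 1: Apply Rule 1 - Add 20 to records with nights < 3
  - 4 records affected: 7 + (4 × 20) = 87
  - Unaffected records: 25
  - Sum after Rule 1: 112
Step 2: Apply Rule 2 - Multiply all by 1.1
  - 112 × 1.1 = 123.2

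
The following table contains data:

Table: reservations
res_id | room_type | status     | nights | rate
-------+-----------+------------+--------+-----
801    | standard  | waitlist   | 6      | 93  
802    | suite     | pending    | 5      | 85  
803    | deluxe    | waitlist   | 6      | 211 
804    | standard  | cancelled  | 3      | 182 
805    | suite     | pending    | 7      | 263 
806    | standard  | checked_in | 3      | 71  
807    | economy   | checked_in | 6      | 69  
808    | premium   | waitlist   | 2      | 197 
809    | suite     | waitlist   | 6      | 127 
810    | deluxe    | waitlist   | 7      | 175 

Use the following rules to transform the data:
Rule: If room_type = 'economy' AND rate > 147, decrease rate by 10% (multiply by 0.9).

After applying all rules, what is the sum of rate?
1473

Step 1: Find records where room_type = 'economy' AND rate > 147
Step 2: 0 records match, summing to 0
Step 3: After multiplier: 0 × 0.9 = 0.0
Step 4: Unaffected records sum: 1473
Step 5: Final sum = 0.0 + 1473 = 1473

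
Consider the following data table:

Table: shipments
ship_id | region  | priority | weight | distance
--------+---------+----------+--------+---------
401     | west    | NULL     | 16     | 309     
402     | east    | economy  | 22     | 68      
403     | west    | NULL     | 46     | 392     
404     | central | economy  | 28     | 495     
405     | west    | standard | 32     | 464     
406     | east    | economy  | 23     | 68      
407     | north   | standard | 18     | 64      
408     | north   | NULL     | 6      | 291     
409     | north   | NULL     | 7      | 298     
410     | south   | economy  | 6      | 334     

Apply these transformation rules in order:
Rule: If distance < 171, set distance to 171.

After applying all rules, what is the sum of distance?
3096

Step 1: 3 records have distance < 171
Step 2: These records originally summed to 200
Step 3: After setting to minimum: 3 × 171 = 513
Step 4: Unaffected records sum: 2583
Step 5: Final sum = 513 + 2583 = 3096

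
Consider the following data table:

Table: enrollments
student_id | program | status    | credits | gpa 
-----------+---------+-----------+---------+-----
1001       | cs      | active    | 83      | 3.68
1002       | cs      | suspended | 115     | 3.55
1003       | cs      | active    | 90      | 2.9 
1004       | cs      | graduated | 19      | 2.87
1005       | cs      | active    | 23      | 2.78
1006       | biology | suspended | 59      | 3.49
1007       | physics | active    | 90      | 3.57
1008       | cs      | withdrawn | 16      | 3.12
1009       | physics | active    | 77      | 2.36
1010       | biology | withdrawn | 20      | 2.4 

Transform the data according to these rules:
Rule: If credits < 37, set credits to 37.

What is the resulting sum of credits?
662

Step 1: 4 records have credits < 37
Step 2: These records originally summed to 78
Step 3: After setting to minimum: 4 × 37 = 148
Step 4: Unaffected records sum: 514
Step 5: Final sum = 148 + 514 = 662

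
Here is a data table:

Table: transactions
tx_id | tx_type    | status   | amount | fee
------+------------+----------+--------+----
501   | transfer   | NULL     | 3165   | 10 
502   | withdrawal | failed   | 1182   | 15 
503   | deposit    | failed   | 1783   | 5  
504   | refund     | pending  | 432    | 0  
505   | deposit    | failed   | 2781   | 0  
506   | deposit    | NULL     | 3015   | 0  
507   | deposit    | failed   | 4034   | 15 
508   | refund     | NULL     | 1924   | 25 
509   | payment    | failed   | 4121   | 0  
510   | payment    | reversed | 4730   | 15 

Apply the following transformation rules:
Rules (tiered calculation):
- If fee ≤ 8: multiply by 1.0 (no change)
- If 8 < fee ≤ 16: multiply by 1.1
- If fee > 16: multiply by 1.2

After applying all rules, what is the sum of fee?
95.5

Step 1: Tier 1 (fee ≤ 8): 5 records, sum = 5 × 1.0 = 5.0
Step 2: Tier 2 (8 < fee ≤ 16): 4 records, sum = 55 × 1.1 = 60.5
Step 3: Tier 3 (fee > 16): 1 records, sum = 25 × 1.2 = 30.0
Step 4: Final sum = 5.0 + 60.5 + 30.0 = 95.5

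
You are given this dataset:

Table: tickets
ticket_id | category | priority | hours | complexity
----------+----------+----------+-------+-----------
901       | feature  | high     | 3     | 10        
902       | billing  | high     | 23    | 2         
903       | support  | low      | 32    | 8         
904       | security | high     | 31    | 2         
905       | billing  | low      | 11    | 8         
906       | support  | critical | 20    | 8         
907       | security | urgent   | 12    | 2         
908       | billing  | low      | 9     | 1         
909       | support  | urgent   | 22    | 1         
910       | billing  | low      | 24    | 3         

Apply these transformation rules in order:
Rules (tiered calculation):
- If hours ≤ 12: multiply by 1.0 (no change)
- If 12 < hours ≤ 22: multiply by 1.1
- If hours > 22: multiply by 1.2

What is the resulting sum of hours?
213.2

Step 1: Tier 1 (hours ≤ 12): 4 records, sum = 35 × 1.0 = 35.0
Step 2: Tier 2 (12 < hours ≤ 22): 2 records, sum = 42 × 1.1 = 46.2
Step 3: Tier 3 (hours > 22): 4 records, sum = 110 × 1.2 = 132.0
Step 4: Final sum = 35.0 + 46.2 + 132.0 = 213.2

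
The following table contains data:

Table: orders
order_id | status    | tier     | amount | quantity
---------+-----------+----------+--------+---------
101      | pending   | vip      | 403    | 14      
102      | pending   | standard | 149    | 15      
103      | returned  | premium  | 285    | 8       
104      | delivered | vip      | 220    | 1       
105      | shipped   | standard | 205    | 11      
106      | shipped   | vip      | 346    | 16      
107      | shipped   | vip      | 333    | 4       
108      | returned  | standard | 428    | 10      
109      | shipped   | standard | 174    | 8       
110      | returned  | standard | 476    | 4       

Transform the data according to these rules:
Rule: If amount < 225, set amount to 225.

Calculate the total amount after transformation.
3171

Step 1: 4 records have amount < 225
Step 2: These records originally summed to 748
Step 3: After setting to minimum: 4 × 225 = 900
Step 4: Unaffected records sum: 2271
Step 5: Final sum = 900 + 2271 = 3171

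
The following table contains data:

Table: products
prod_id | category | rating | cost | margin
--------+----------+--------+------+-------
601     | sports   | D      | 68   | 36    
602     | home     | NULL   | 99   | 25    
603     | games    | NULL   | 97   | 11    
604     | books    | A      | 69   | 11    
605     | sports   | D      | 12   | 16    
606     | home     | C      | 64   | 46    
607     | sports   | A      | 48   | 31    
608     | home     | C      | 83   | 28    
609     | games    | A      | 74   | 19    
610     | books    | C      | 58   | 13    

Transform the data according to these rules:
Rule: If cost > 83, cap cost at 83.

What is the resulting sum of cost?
642

Step 1: 2 records have cost > 83
Step 2: These records originally summed to 196
Step 3: After capping: 2 × 83 = 166
Step 4: Unaffected records sum: 476
Step 5: Final sum = 166 + 476 = 642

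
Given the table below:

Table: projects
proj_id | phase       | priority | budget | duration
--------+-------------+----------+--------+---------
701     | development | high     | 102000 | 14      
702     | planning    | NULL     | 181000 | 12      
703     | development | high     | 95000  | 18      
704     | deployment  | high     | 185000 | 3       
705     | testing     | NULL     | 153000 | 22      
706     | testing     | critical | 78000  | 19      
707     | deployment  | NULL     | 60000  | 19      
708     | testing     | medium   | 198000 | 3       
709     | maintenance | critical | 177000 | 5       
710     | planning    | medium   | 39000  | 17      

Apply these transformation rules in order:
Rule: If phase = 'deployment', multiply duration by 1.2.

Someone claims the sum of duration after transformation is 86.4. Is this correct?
No, the correct result is 136.4.

Step 1: Calculate the correct sum after transformation
Step 2: Apply multiplier 1.2 to records where phase = 'deployment'
Step 3: Correct result = 136.4
Step 4: Claimed result = 86.4
Step 5: 136.4 ≠ 86.4
Conclusion: The claimed result is incorrect. The correct answer is 136.4.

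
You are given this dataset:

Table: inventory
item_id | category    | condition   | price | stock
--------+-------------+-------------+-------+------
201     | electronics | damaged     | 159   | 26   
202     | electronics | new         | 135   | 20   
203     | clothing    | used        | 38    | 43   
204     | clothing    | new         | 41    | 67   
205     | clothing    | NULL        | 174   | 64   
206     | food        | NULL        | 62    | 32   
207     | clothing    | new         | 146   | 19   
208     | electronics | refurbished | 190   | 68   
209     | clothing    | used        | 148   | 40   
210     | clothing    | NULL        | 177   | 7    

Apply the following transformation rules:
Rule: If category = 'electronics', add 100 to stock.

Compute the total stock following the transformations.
686

Step 1: Count records where category = 'electronics': 3
Step 2: Total bonus added: 3 × 100 = 300
Step 3: Original sum of stock: 386
Step 4: Final sum = 386 + 300 = 686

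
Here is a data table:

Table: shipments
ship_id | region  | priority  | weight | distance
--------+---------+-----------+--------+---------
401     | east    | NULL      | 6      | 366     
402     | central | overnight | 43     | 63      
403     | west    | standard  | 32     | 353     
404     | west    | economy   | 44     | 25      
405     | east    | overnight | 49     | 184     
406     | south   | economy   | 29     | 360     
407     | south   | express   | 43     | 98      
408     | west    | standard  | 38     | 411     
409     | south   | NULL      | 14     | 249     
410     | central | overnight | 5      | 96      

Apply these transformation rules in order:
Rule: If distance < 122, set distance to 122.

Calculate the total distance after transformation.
2411

Step 1: 4 records have distance < 122
Step 2: These records originally summed to 282
Step 3: After setting to minimum: 4 × 122 = 488
Step 4: Unaffected records sum: 1923
Step 5: Final sum = 488 + 1923 = 2411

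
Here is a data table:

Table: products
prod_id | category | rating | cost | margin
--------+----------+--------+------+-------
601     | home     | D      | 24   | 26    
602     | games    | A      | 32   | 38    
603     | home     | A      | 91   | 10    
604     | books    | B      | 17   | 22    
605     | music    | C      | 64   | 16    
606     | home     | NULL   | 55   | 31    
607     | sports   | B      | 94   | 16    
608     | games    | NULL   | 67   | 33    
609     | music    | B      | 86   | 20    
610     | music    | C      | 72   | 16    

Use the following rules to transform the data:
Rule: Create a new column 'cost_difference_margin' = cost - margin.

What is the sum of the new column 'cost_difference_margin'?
374

Step 1: For each record, compute cost - margin
Example calculations:
  24 - 26 = -2
  32 - 38 = -6
  91 - 10 = 81
  ...
Step 2: Sum all derived values
Step 3: Total = 374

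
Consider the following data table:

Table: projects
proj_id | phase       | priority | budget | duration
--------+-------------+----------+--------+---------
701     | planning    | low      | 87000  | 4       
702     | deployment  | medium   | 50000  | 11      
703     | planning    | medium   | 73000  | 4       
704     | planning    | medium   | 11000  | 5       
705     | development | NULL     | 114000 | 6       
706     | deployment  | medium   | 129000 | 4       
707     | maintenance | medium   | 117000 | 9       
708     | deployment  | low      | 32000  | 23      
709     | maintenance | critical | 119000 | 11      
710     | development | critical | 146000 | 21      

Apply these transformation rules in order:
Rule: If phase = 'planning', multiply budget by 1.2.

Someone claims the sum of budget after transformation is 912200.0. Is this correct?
Yes, the result is correct.

Step 1: Calculate the correct sum after transformation
Step 2: Apply multiplier 1.2 to records where phase = 'planning'
Step 3: Correct result = 912200.0
Step 4: Claimed result = 912200.0
Step 5: 912200.0 = 912200.0 ✓
Conclusion: The claimed result is correct.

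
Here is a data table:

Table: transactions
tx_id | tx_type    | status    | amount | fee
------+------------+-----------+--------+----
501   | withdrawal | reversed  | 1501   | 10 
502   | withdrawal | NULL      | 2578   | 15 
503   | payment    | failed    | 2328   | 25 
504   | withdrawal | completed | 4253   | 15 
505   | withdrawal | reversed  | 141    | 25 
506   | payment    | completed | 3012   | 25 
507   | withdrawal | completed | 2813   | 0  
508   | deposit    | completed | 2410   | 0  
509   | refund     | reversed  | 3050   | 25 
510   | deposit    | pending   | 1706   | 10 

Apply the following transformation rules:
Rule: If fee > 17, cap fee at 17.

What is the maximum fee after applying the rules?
17

Step 1: Original maximum fee = 25
Step 2: Apply cap at 17
Step 3: 4 records had fee > 17 and were capped
Step 4: Maximum after transformation = 17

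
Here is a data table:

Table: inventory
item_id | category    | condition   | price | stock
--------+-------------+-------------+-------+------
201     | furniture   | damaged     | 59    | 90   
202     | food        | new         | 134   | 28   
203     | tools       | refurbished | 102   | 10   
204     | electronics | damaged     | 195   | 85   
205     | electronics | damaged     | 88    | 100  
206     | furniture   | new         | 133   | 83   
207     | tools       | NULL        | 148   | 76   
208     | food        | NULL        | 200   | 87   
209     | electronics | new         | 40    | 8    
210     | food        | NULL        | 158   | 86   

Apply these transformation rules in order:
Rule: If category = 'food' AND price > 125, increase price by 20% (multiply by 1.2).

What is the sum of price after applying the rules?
1355.4

Step 1: Find records where category = 'food' AND price > 125
Step 2: 3 records match, summing to 492
Step 3: After multiplier: 492 × 1.2 = 590.4
Step 4: Unaffected records sum: 765
Step 5: Final sum = 590.4 + 765 = 1355.4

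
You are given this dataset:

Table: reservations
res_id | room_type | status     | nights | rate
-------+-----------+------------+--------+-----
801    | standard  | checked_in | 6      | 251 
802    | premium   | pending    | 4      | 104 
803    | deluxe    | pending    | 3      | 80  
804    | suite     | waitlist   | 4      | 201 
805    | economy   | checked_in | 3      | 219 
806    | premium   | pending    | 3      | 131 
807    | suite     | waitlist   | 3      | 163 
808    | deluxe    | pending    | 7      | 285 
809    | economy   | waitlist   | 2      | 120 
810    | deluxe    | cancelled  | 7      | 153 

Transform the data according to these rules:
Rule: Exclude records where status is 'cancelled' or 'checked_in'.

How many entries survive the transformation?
7

Step 1: Count records to exclude
  - 1 (cancelled) + 2 (checked_in) = 3 records
Step 2: Total records: 10
Step 3: Remaining = 10 - 3 = 7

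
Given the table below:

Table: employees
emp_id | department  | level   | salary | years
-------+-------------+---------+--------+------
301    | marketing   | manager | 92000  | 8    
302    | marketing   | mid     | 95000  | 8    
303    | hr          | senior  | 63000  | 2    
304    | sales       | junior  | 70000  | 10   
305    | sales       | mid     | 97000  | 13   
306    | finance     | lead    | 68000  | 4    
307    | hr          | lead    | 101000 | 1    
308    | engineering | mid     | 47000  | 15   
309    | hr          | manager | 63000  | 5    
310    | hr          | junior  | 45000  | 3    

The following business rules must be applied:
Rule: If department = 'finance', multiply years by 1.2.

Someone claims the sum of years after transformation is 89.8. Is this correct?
No, the correct result is 69.8.

Step 1: Calculate the correct sum after transformation
Step 2: Apply multiplier 1.2 to records where department = 'finance'
Step 3: Correct result = 69.8
Step 4: Claimed result = 89.8
Step 5: 69.8 ≠ 89.8
Conclusion: The claimed result is incorrect. The correct answer is 69.8.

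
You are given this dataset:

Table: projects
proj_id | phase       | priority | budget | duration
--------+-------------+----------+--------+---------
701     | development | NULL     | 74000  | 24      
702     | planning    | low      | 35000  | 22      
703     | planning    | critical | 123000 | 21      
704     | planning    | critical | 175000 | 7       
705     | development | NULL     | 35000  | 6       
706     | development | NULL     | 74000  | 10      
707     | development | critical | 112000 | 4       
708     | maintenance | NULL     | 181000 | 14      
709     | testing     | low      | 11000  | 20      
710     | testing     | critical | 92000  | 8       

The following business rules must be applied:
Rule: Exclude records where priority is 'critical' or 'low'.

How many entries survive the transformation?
4

Step 1: Count records to exclude
  - 4 (critical) + 2 (low) = 6 records
Step 2: Total records: 10
Step 3: Remaining = 10 - 6 = 4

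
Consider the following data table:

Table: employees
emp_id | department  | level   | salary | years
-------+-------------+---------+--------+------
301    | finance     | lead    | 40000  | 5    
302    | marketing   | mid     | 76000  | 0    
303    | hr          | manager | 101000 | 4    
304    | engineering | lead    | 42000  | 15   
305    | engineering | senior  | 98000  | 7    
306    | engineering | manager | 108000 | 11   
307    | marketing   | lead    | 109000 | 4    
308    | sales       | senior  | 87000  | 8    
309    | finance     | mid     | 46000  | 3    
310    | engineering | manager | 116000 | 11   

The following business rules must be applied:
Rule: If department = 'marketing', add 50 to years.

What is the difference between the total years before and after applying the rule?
100

Step 1: Original sum of years = 68
Step 2: 2 records have department = 'marketing'
Step 3: Each affected record changes by 50
Step 4: Total change = 2 × 50 = 100
Step 5: New sum = 68 + 100 = 168
Step 6: Difference = |168 - 68| = 100
        (Sum increased by 100)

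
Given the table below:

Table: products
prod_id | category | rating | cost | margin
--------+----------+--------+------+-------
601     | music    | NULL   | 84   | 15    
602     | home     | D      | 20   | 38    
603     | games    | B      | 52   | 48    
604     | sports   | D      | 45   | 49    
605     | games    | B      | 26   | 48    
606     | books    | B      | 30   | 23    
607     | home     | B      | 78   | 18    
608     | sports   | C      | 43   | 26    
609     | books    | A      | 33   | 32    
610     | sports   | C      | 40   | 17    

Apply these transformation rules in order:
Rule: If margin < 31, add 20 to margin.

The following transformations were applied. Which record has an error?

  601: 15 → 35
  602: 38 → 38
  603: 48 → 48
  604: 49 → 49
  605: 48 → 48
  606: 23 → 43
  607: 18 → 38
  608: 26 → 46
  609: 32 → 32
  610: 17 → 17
Record 610 has an error. The correct transformed value should be 37, not 17.

Step 1: Check each record against the rule
Step 2: Record 610 has margin = 17
Step 3: Since 17 < 31, the bonus should have been applied
Step 4: Correct value = 37, but claimed value = 17
Conclusion: Record 610 has the error.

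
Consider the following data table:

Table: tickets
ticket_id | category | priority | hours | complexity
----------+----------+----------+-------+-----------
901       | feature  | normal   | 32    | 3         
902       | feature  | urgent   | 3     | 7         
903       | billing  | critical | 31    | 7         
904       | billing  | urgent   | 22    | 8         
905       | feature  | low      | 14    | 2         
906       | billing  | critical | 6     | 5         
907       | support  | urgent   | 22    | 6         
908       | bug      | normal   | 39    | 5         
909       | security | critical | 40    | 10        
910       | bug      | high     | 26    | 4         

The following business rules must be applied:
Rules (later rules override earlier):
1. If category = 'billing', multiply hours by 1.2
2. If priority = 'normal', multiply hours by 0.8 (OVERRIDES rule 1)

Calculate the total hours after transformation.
232.6

Step 1: Rule 2 takes priority for records with priority = 'normal'
  - 2 records: 71 × 0.8 = 56.8
Step 2: Rule 1 applies to remaining records with category = 'billing'
  - 3 records: 59 × 1.2 = 70.8
Step 3: Other records unchanged: 105
Step 4: Final sum = 56.8 + 70.8 + 105 = 232.6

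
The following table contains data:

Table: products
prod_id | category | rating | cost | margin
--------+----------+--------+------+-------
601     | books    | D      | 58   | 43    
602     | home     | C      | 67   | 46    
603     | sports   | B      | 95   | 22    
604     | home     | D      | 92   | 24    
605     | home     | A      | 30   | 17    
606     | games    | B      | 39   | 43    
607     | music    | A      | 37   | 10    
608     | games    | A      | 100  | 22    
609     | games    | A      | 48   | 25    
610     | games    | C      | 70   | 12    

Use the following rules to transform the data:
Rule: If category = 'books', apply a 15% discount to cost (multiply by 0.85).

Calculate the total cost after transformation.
627.3

Step 1: Records with category = 'books' have total cost = 58
Step 2: Apply multiplier: 58 × 0.85 = 49.3
Step 3: Other records total: 578
Step 4: Final sum = 49.3 + 578 = 627.3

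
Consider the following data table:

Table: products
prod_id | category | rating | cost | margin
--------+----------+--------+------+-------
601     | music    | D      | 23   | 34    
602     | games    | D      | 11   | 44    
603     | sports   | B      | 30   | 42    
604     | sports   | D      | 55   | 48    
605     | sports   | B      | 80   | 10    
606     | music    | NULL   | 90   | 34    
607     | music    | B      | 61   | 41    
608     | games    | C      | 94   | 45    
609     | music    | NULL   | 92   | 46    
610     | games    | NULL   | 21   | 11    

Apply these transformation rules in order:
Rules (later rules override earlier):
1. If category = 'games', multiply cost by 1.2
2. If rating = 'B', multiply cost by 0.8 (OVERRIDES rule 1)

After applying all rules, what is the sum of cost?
548.0

Step 1: Rule 2 takes priority for records with rating = 'B'
  - 3 records: 171 × 0.8 = 136.8
Step 2: Rule 1 applies to remaining records with category = 'games'
  - 3 records: 126 × 1.2 = 151.2
Step 3: Other records unchanged: 260
Step 4: Final sum = 136.8 + 151.2 + 260 = 548.0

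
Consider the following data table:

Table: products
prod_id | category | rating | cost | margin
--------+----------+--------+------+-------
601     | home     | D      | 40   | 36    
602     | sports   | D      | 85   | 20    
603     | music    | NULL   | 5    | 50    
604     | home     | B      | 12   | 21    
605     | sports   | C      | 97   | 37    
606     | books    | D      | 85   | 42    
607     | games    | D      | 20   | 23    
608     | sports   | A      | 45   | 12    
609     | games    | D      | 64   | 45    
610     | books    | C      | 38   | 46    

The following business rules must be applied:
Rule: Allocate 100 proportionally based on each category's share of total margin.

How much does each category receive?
books: 26.51, games: 20.48, home: 17.17, music: 15.06, sports: 20.78

Step 1: Calculate total margin = 332
Step 2: Calculate each category's proportion:
  books: 88/332 = 26.51% → 26.51
  games: 68/332 = 20.48% → 20.48
  home: 57/332 = 17.17% → 17.17
  music: 50/332 = 15.06% → 15.06
  sports: 69/332 = 20.78% → 20.78
Step 3: Verify: sum of allocations ≈ 100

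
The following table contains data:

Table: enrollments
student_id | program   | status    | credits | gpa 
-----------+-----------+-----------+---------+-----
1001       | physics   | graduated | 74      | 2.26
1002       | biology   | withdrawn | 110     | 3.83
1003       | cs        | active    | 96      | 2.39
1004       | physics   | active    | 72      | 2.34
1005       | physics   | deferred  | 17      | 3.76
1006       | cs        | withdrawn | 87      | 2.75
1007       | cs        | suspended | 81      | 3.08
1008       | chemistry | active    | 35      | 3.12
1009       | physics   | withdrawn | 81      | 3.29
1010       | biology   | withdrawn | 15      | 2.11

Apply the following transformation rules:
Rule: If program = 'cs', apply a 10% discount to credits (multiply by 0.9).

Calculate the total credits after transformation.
641.6

Step 1: Records with program = 'cs' have total credits = 264
Step 2: Apply multiplier: 264 × 0.9 = 237.6
Step 3: Other records total: 404
Step 4: Final sum = 237.6 + 404 = 641.6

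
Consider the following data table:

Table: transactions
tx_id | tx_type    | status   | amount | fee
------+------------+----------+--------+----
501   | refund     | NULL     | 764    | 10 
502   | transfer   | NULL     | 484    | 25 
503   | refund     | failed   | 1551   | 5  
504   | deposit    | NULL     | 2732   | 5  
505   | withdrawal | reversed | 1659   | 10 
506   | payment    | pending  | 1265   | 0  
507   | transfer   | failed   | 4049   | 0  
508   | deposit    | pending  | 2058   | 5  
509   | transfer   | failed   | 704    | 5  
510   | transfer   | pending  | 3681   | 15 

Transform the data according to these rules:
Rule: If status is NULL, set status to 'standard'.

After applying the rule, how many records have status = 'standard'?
3

Step 1: Count records where status IS NULL
Step 2: Found 3 records with NULL status
Step 3: These records will have status set to 'standard'
Step 4: Records already having status = 'standard': 0
Step 5: Answer: 3 + 0 = 3 records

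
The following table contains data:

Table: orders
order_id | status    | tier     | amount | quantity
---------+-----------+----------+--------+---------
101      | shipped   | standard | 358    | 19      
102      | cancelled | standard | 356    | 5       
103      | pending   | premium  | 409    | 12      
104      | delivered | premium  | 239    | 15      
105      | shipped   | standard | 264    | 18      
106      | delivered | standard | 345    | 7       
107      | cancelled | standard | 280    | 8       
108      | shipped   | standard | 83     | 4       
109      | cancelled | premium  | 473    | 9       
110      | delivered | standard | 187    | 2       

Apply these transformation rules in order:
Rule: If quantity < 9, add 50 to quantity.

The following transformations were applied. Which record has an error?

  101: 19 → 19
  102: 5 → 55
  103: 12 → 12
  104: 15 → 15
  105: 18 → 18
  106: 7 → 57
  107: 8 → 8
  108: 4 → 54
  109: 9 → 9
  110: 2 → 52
Record 107 has an error. The correct transformed value should be 58, not 8.

Step 1: Check each record against the rule
Step 2: Record 107 has quantity = 8
Step 3: Since 8 < 9, the bonus should have been applied
Step 4: Correct value = 58, but claimed value = 8
Conclusion: Record 107 has the error.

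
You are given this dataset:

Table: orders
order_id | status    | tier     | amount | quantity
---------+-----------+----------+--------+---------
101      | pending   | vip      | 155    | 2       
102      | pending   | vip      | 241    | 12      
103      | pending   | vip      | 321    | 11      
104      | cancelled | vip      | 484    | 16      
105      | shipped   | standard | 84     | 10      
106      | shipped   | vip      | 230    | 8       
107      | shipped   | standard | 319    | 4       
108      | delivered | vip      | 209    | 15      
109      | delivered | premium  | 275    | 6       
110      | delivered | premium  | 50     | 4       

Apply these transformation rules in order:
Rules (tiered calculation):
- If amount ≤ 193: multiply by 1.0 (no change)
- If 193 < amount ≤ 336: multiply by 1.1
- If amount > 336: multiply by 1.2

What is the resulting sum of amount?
2624.3

Step 1: Tier 1 (amount ≤ 193): 3 records, sum = 289 × 1.0 = 289.0
Step 2: Tier 2 (193 < amount ≤ 336): 6 records, sum = 1595 × 1.1 = 1754.5
Step 3: Tier 3 (amount > 336): 1 records, sum = 484 × 1.2 = 580.8
Step 4: Final sum = 289.0 + 1754.5 + 580.8 = 2624.3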